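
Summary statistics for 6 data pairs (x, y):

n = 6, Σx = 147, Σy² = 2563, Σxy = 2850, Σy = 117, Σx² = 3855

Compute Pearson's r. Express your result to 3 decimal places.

-0.062

r = (nΣxy − ΣxΣy) / √[(nΣx² − (Σx)²)(nΣy² − (Σy)²)]
Numerator: 6×2850 − 147×117 = -99
Denominator: √[(23130 − 21609)(15378 − 13689)] = √[1521 × 1689] = 1602.8004
r = -99 / 1602.8004 ≈ -0.062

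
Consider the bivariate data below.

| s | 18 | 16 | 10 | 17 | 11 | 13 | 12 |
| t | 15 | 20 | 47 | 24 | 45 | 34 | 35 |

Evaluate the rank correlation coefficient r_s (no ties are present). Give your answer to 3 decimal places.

Rank s: 7, 5, 1, 6, 2, 4, 3
Rank t: 1, 2, 7, 3, 6, 4, 5
d = rank(s) − rank(t): 6, 3, -6, 3, -4, 0, -2; Σd² = 110
ρ = 1 − 6Σd² / [n(n²−1)] = 1 − 6×110 / (7×48) = 1 − 660/336 ≈ -0.964

-0.964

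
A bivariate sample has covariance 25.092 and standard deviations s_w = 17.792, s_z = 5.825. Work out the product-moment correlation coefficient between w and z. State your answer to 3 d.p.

0.242

r = Cov(w,z) / (s_w · s_z) = 25.092 / (17.792 × 5.825)
  = 25.092 / 103.6384 ≈ 0.242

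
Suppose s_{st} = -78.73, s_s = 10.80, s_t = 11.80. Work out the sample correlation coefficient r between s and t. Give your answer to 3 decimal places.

-0.618

r = Cov(s,t) / (s_s · s_t) = -78.73 / (10.80 × 11.80)
  = -78.73 / 127.4400 ≈ -0.618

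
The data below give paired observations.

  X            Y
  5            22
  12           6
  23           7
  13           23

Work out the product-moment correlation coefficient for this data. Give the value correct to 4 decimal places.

n = 4, ΣX = 53, ΣY = 58, ΣX² = 867, ΣY² = 1098, ΣXY = 642
nΣXY − ΣXΣY = 2568 − 3074 = -506
nΣX² − (ΣX)² = 3468 − 2809 = 659; nΣY² − (ΣY)² = 4392 − 3364 = 1028
r = -506 / √(659 × 1028) = -506 / 823.0747 ≈ -0.6148

-0.6148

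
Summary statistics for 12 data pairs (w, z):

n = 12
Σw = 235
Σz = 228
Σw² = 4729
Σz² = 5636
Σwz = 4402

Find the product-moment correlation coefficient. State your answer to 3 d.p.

r = (nΣwz − ΣwΣz) / √[(nΣw² − (Σw)²)(nΣz² − (Σz)²)]
Numerator: 12×4402 − 235×228 = -756
Denominator: √[(56748 − 55225)(67632 − 51984)] = √[1523 × 15648] = 4881.7931
r = -756 / 4881.7931 ≈ -0.155

-0.155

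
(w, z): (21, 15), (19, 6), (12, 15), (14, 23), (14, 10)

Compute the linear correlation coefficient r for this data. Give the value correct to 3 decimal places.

-0.340

n = 5, Σw = 80, Σz = 69, Σw² = 1338, Σz² = 1115, Σwz = 1071
nΣwz − ΣwΣz = 5355 − 5520 = -165
nΣw² − (Σw)² = 6690 − 6400 = 290; nΣz² − (Σz)² = 5575 − 4761 = 814
r = -165 / √(290 × 814) = -165 / 485.8601 ≈ -0.340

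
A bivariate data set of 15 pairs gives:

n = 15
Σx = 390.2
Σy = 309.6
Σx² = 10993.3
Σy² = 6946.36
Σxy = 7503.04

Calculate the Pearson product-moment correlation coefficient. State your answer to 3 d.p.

-0.804

r = (nΣxy − ΣxΣy) / √[(nΣx² − (Σx)²)(nΣy² − (Σy)²)]
Numerator: 15×7503.04 − 390.2×309.6 = -8260.32
Denominator: √[(164899.5 − 152256.04)(104195.4 − 95852.16)] = √[12643.46 × 8343.24] = 10270.7069
r = -8260.32 / 10270.7069 ≈ -0.804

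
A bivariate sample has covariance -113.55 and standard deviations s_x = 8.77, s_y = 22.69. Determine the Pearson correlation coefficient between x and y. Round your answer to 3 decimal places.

r = Cov(x,y) / (s_x · s_y) = -113.55 / (8.77 × 22.69)
  = -113.55 / 198.9913 ≈ -0.571

-0.571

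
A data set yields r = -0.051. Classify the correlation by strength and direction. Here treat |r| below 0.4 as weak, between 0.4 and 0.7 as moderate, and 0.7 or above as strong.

r = -0.051 < 0 so the relationship is negative.
|r| = 0.051, which falls in the weak range.

weak negative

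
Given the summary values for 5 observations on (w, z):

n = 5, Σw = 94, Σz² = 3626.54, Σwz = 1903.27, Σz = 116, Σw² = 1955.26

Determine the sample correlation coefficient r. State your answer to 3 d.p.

-0.662

r = (nΣwz − ΣwΣz) / √[(nΣw² − (Σw)²)(nΣz² − (Σz)²)]
Numerator: 5×1903.27 − 94×116 = -1387.65
Denominator: √[(9776.3 − 8836)(18132.7 − 13456)] = √[940.3 × 4676.7] = 2097.0219
r = -1387.65 / 2097.0219 ≈ -0.662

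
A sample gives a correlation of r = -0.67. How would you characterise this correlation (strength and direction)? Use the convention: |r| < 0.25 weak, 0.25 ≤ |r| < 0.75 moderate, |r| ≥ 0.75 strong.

r = -0.67 < 0 so the relationship is negative.
|r| = 0.67, which falls in the moderate range.

moderate negative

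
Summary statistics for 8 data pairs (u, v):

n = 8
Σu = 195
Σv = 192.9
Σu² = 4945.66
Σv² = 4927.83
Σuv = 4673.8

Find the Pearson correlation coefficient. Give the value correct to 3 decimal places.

-0.122

r = (nΣuv − ΣuΣv) / √[(nΣu² − (Σu)²)(nΣv² − (Σv)²)]
Numerator: 8×4673.8 − 195×192.9 = -225.1
Denominator: √[(39565.28 − 38025)(39422.64 − 37210.41)] = √[1540.28 × 2212.23] = 1845.9289
r = -225.1 / 1845.9289 ≈ -0.122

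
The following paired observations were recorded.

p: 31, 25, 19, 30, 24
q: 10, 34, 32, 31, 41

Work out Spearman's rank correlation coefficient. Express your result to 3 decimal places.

Rank p: 5, 3, 1, 4, 2
Rank q: 1, 4, 3, 2, 5
d = rank(p) − rank(q): 4, -1, -2, 2, -3; Σd² = 34
ρ = 1 − 6Σd² / [n(n²−1)] = 1 − 6×34 / (5×24) = 1 − 204/120 ≈ -0.700

-0.700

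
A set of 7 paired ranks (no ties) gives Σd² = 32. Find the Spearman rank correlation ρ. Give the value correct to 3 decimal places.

ρ = 1 − 6Σd² / [n(n²−1)] = 1 − 6×32 / (7×48)
  = 1 − 192/336 = 1 − 0.5714 ≈ 0.429

0.429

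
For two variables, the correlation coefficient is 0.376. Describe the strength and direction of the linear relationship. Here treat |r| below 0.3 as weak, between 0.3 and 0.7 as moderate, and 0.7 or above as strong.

r = 0.376 > 0 so the relationship is positive.
|r| = 0.376, which falls in the moderate range.

moderate positive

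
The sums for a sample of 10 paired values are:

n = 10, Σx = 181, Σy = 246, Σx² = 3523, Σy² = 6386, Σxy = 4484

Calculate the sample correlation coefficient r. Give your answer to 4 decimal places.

0.1093

r = (nΣxy − ΣxΣy) / √[(nΣx² − (Σx)²)(nΣy² − (Σy)²)]
Numerator: 10×4484 − 181×246 = 314
Denominator: √[(35230 − 32761)(63860 − 60516)] = √[2469 × 3344] = 2873.3841
r = 314 / 2873.3841 ≈ 0.1093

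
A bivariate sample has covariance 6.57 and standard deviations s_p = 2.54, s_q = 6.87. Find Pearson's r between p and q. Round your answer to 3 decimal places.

0.377

r = Cov(p,q) / (s_p · s_q) = 6.57 / (2.54 × 6.87)
  = 6.57 / 17.4498 ≈ 0.377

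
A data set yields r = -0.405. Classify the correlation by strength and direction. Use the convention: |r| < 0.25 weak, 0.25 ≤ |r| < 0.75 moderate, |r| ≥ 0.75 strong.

r = -0.405 < 0 so the relationship is negative.
|r| = 0.405, which falls in the moderate range.

moderate negative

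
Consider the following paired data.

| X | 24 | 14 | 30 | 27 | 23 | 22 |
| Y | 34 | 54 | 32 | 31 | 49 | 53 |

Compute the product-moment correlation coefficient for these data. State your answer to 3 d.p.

-0.812

n = 6, ΣX = 140, ΣY = 253, ΣX² = 3414, ΣY² = 11267, ΣXY = 5662
nΣXY − ΣXΣY = 33972 − 35420 = -1448
nΣX² − (ΣX)² = 20484 − 19600 = 884; nΣY² − (ΣY)² = 67602 − 64009 = 3593
r = -1448 / √(884 × 3593) = -1448 / 1782.1930 ≈ -0.812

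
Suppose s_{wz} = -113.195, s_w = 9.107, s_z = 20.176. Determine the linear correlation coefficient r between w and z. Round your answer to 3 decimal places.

r = Cov(w,z) / (s_w · s_z) = -113.195 / (9.107 × 20.176)
  = -113.195 / 183.7428 ≈ -0.616

-0.616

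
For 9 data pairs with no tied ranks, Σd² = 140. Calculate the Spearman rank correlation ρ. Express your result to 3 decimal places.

ρ = 1 − 6Σd² / [n(n²−1)] = 1 − 6×140 / (9×80)
  = 1 − 840/720 = 1 − 1.1667 ≈ -0.167

-0.167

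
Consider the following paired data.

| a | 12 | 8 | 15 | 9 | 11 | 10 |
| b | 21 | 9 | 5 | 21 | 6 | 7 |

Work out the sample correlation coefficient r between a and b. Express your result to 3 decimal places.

n = 6, Σa = 65, Σb = 69, Σa² = 735, Σb² = 1073, Σab = 724
nΣab − ΣaΣb = 4344 − 4485 = -141
nΣa² − (Σa)² = 4410 − 4225 = 185; nΣb² − (Σb)² = 6438 − 4761 = 1677
r = -141 / √(185 × 1677) = -141 / 556.9964 ≈ -0.253

-0.253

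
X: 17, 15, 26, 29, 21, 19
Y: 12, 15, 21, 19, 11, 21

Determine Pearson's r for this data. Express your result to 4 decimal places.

n = 6, ΣX = 127, ΣY = 99, ΣX² = 2833, ΣY² = 1733, ΣXY = 2156
nΣXY − ΣXΣY = 12936 − 12573 = 363
nΣX² − (ΣX)² = 16998 − 16129 = 869; nΣY² − (ΣY)² = 10398 − 9801 = 597
r = 363 / √(869 × 597) = 363 / 720.2729 ≈ 0.5040

0.5040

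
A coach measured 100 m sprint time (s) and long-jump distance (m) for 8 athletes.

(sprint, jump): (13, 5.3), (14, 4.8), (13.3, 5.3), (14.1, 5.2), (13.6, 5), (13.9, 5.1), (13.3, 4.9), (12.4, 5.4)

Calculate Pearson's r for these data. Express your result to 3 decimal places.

-0.611

n = 8, Σx = 107.6, Σy = 41, Σx² = 1449.52, Σy² = 210.44, Σxy = 550.93
nΣxy − ΣxΣy = 4407.44 − 4411.6 = -4.16
nΣx² − (Σx)² = 11596.16 − 11577.76 = 18.4; nΣy² − (Σy)² = 1683.52 − 1681 = 2.52
r = -4.16 / √(18.4 × 2.52) = -4.16 / 6.8094 ≈ -0.611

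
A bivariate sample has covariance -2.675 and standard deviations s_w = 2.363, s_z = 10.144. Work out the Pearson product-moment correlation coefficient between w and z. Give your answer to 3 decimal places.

r = Cov(w,z) / (s_w · s_z) = -2.675 / (2.363 × 10.144)
  = -2.675 / 23.9703 ≈ -0.112

-0.112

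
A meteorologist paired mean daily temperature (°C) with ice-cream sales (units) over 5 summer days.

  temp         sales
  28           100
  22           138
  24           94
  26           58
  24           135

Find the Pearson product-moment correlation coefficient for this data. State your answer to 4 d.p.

n = 5, Σx = 124, Σy = 525, Σx² = 3096, Σy² = 59469, Σxy = 12840
nΣxy − ΣxΣy = 64200 − 65100 = -900
nΣx² − (Σx)² = 15480 − 15376 = 104; nΣy² − (Σy)² = 297345 − 275625 = 21720
r = -900 / √(104 × 21720) = -900 / 1502.9571 ≈ -0.5988

-0.5988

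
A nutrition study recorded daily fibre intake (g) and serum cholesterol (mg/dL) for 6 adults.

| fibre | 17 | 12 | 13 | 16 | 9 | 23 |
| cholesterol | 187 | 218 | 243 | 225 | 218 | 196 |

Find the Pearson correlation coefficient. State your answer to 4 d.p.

-0.5720

n = 6, Σx = 90, Σy = 1287, Σx² = 1468, Σy² = 278107, Σxy = 19024
nΣxy − ΣxΣy = 114144 − 115830 = -1686
nΣx² − (Σx)² = 8808 − 8100 = 708; nΣy² − (Σy)² = 1668642 − 1656369 = 12273
r = -1686 / √(708 × 12273) = -1686 / 2947.7591 ≈ -0.5720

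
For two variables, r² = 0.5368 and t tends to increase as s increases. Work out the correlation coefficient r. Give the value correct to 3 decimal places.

|r| = √0.5368 = 0.733
The association is positive, so r = 0.733.

0.733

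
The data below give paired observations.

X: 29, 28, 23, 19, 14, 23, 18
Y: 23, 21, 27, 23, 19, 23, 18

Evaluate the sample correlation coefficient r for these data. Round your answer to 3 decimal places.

n = 7, ΣX = 154, ΣY = 154, ΣX² = 3564, ΣY² = 3442, ΣXY = 3432
nΣXY − ΣXΣY = 24024 − 23716 = 308
nΣX² − (ΣX)² = 24948 − 23716 = 1232; nΣY² − (ΣY)² = 24094 − 23716 = 378
r = 308 / √(1232 × 378) = 308 / 682.4192 ≈ 0.451

0.451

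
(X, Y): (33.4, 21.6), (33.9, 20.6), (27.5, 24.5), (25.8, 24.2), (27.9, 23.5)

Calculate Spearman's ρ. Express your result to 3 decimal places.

Rank X: 4, 5, 2, 1, 3
Rank Y: 2, 1, 5, 4, 3
d = rank(X) − rank(Y): 2, 4, -3, -3, 0; Σd² = 38
ρ = 1 − 6Σd² / [n(n²−1)] = 1 − 6×38 / (5×24) = 1 − 228/120 ≈ -0.900

-0.900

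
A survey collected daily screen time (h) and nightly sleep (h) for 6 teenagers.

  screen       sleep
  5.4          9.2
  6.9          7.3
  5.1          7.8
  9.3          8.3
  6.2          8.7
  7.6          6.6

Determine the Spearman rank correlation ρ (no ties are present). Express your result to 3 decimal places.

-0.371

Rank screen: 2, 4, 1, 6, 3, 5
Rank sleep: 6, 2, 3, 4, 5, 1
d = rank(screen) − rank(sleep): -4, 2, -2, 2, -2, 4; Σd² = 48
ρ = 1 − 6Σd² / [n(n²−1)] = 1 − 6×48 / (6×35) = 1 − 288/210 ≈ -0.371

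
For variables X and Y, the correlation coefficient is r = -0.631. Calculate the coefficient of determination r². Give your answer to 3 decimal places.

r² = (-0.631)² = 0.398

0.398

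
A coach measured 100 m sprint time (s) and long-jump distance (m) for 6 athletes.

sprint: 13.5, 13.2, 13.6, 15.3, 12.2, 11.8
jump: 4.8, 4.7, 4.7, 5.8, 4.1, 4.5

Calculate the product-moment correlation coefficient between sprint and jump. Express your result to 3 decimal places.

n = 6, Σx = 79.6, Σy = 28.6, Σx² = 1063.62, Σy² = 137.92, Σxy = 382.62
nΣxy − ΣxΣy = 2295.72 − 2276.56 = 19.16
nΣx² − (Σx)² = 6381.72 − 6336.16 = 45.56; nΣy² − (Σy)² = 827.52 − 817.96 = 9.56
r = 19.16 / √(45.56 × 9.56) = 19.16 / 20.8699 ≈ 0.918

0.918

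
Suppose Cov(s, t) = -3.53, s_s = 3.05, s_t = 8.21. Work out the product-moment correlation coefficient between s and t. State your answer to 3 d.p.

r = Cov(s,t) / (s_s · s_t) = -3.53 / (3.05 × 8.21)
  = -3.53 / 25.0405 ≈ -0.141

-0.141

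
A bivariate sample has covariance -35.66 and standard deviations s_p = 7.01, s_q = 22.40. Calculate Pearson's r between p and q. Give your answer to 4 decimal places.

-0.2271

r = Cov(p,q) / (s_p · s_q) = -35.66 / (7.01 × 22.40)
  = -35.66 / 157.0240 ≈ -0.2271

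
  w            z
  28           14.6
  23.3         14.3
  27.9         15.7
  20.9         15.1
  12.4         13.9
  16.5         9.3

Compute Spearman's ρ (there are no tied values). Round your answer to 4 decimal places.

0.6571

Rank w: 6, 4, 5, 3, 1, 2
Rank z: 4, 3, 6, 5, 2, 1
d = rank(w) − rank(z): 2, 1, -1, -2, -1, 1; Σd² = 12
ρ = 1 − 6Σd² / [n(n²−1)] = 1 − 6×12 / (6×35) = 1 − 72/210 ≈ 0.6571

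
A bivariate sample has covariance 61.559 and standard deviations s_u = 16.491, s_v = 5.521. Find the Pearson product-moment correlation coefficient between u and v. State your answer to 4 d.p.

0.6761

r = Cov(u,v) / (s_u · s_v) = 61.559 / (16.491 × 5.521)
  = 61.559 / 91.0468 ≈ 0.6761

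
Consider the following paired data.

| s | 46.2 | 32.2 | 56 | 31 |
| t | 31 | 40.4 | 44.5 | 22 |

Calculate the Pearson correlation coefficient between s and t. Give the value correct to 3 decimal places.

n = 4, Σs = 165.4, Σt = 137.9, Σs² = 7268.28, Σt² = 5057.41, Σst = 5907.08
nΣst − ΣsΣt = 23628.32 − 22808.66 = 819.66
nΣs² − (Σs)² = 29073.12 − 27357.16 = 1715.96; nΣt² − (Σt)² = 20229.64 − 19016.41 = 1213.23
r = 819.66 / √(1715.96 × 1213.23) = 819.66 / 1442.8632 ≈ 0.568

0.568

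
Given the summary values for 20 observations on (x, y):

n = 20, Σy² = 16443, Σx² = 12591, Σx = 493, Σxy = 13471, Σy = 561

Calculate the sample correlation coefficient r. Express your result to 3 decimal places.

r = (nΣxy − ΣxΣy) / √[(nΣx² − (Σx)²)(nΣy² − (Σy)²)]
Numerator: 20×13471 − 493×561 = -7153
Denominator: √[(251820 − 243049)(328860 − 314721)] = √[8771 × 14139] = 11136.1200
r = -7153 / 11136.1200 ≈ -0.642

-0.642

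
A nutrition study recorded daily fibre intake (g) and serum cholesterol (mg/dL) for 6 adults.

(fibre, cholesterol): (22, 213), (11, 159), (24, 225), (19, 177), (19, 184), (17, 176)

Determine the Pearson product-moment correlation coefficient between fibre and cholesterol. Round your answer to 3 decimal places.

n = 6, Σx = 112, Σy = 1134, Σx² = 2192, Σy² = 217436, Σxy = 21686
nΣxy − ΣxΣy = 130116 − 127008 = 3108
nΣx² − (Σx)² = 13152 − 12544 = 608; nΣy² − (Σy)² = 1304616 − 1285956 = 18660
r = 3108 / √(608 × 18660) = 3108 / 3368.2755 ≈ 0.923

0.923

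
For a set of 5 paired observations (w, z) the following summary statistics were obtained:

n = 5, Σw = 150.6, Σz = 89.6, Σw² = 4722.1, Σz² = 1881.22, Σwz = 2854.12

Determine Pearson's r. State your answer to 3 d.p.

r = (nΣwz − ΣwΣz) / √[(nΣw² − (Σw)²)(nΣz² − (Σz)²)]
Numerator: 5×2854.12 − 150.6×89.6 = 776.84
Denominator: √[(23610.5 − 22680.36)(9406.1 − 8028.16)] = √[930.14 × 1377.94] = 1132.1118
r = 776.84 / 1132.1118 ≈ 0.686

0.686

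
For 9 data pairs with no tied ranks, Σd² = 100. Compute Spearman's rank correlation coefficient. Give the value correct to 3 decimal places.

0.167

ρ = 1 − 6Σd² / [n(n²−1)] = 1 − 6×100 / (9×80)
  = 1 − 600/720 = 1 − 0.8333 ≈ 0.167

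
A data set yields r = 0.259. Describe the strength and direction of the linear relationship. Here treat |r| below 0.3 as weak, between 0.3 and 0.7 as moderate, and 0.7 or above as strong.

weak positive

r = 0.259 > 0 so the relationship is positive.
|r| = 0.259, which falls in the weak range.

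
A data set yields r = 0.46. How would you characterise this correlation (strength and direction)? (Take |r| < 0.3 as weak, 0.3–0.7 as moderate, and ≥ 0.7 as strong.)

moderate positive

r = 0.46 > 0 so the relationship is positive.
|r| = 0.46, which falls in the moderate range.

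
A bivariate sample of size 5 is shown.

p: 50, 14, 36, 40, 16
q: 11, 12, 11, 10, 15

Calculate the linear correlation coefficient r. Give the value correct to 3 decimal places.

-0.720

n = 5, Σp = 156, Σq = 59, Σp² = 5848, Σq² = 711, Σpq = 1754
nΣpq − ΣpΣq = 8770 − 9204 = -434
nΣp² − (Σp)² = 29240 − 24336 = 4904; nΣq² − (Σq)² = 3555 − 3481 = 74
r = -434 / √(4904 × 74) = -434 / 602.4085 ≈ -0.720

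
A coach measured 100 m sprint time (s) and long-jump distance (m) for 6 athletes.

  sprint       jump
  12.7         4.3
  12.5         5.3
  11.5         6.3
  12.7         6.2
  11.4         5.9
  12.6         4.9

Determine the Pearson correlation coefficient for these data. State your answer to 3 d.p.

-0.589

n = 6, Σx = 73.4, Σy = 32.9, Σx² = 899.8, Σy² = 183.53, Σxy = 401.05
nΣxy − ΣxΣy = 2406.3 − 2414.86 = -8.56
nΣx² − (Σx)² = 5398.8 − 5387.56 = 11.24; nΣy² − (Σy)² = 1101.18 − 1082.41 = 18.77
r = -8.56 / √(11.24 × 18.77) = -8.56 / 14.5250 ≈ -0.589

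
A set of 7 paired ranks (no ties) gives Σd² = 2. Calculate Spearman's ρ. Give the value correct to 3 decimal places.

0.964

ρ = 1 − 6Σd² / [n(n²−1)] = 1 − 6×2 / (7×48)
  = 1 − 12/336 = 1 − 0.0357 ≈ 0.964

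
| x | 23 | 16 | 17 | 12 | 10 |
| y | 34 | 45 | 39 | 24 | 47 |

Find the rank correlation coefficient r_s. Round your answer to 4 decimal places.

-0.4000

Rank x: 5, 3, 4, 2, 1
Rank y: 2, 4, 3, 1, 5
d = rank(x) − rank(y): 3, -1, 1, 1, -4; Σd² = 28
ρ = 1 − 6Σd² / [n(n²−1)] = 1 − 6×28 / (5×24) = 1 − 168/120 ≈ -0.4000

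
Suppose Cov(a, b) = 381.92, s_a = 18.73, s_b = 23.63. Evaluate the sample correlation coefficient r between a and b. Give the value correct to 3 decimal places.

0.863

r = Cov(a,b) / (s_a · s_b) = 381.92 / (18.73 × 23.63)
  = 381.92 / 442.5899 ≈ 0.863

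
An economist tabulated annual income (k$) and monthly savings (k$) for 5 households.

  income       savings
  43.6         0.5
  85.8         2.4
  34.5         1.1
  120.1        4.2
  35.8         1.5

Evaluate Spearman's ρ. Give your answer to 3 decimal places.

0.700

Rank income: 3, 4, 1, 5, 2
Rank savings: 1, 4, 2, 5, 3
d = rank(income) − rank(savings): 2, 0, -1, 0, -1; Σd² = 6
ρ = 1 − 6Σd² / [n(n²−1)] = 1 − 6×6 / (5×24) = 1 − 36/120 ≈ 0.700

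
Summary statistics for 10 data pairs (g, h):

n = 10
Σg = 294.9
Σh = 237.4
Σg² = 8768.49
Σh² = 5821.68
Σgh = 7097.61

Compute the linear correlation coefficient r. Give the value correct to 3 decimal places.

r = (nΣgh − ΣgΣh) / √[(nΣg² − (Σg)²)(nΣh² − (Σh)²)]
Numerator: 10×7097.61 − 294.9×237.4 = 966.84
Denominator: √[(87684.9 − 86966.01)(58216.8 − 56358.76)] = √[718.89 × 1858.04] = 1155.7363
r = 966.84 / 1155.7363 ≈ 0.837

0.837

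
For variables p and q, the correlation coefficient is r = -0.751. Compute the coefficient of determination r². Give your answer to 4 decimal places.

r² = (-0.751)² = 0.5640

0.5640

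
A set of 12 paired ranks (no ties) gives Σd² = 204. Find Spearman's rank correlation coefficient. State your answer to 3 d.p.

0.287

ρ = 1 − 6Σd² / [n(n²−1)] = 1 − 6×204 / (12×143)
  = 1 − 1224/1716 = 1 − 0.7133 ≈ 0.287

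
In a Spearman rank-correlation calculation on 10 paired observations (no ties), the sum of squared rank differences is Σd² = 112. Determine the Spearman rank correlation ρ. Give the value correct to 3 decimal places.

ρ = 1 − 6Σd² / [n(n²−1)] = 1 − 6×112 / (10×99)
  = 1 − 672/990 = 1 − 0.6788 ≈ 0.321

0.321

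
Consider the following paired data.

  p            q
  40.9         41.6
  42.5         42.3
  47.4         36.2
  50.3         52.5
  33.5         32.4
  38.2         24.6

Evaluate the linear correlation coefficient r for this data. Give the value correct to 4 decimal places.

n = 6, Σp = 252.8, Σq = 229.6, Σp² = 10837.4, Σq² = 9241.46, Σpq = 9880.94
nΣpq − ΣpΣq = 59285.64 − 58042.88 = 1242.76
nΣp² − (Σp)² = 65024.4 − 63907.84 = 1116.56; nΣq² − (Σq)² = 55448.76 − 52716.16 = 2732.6
r = 1242.76 / √(1116.56 × 2732.6) = 1242.76 / 1746.7432 ≈ 0.7115

0.7115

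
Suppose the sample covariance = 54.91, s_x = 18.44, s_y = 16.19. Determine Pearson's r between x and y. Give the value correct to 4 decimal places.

0.1839

r = Cov(x,y) / (s_x · s_y) = 54.91 / (18.44 × 16.19)
  = 54.91 / 298.5436 ≈ 0.1839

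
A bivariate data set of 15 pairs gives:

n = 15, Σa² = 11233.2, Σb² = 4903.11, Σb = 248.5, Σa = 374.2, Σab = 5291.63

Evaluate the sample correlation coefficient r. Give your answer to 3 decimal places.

-0.743

r = (nΣab − ΣaΣb) / √[(nΣa² − (Σa)²)(nΣb² − (Σb)²)]
Numerator: 15×5291.63 − 374.2×248.5 = -13614.25
Denominator: √[(168498 − 140025.64)(73546.65 − 61752.25)] = √[28472.36 × 11794.4] = 18325.2395
r = -13614.25 / 18325.2395 ≈ -0.743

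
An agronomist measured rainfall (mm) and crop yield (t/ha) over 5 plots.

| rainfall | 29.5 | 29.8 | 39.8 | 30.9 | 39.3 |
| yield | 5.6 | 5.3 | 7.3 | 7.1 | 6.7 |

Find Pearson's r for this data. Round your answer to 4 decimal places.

0.6839

n = 5, Σx = 169.3, Σy = 32, Σx² = 5841.63, Σy² = 208.04, Σxy = 1096.38
nΣxy − ΣxΣy = 5481.9 − 5417.6 = 64.3
nΣx² − (Σx)² = 29208.15 − 28662.49 = 545.66; nΣy² − (Σy)² = 1040.2 − 1024 = 16.2
r = 64.3 / √(545.66 × 16.2) = 64.3 / 94.0196 ≈ 0.6839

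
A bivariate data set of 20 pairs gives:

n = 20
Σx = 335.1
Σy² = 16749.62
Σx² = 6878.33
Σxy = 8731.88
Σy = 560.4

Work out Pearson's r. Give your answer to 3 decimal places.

-0.572

r = (nΣxy − ΣxΣy) / √[(nΣx² − (Σx)²)(nΣy² − (Σy)²)]
Numerator: 20×8731.88 − 335.1×560.4 = -13152.44
Denominator: √[(137566.6 − 112292.01)(334992.4 − 314048.16)] = √[25274.59 × 20944.24] = 23007.7613
r = -13152.44 / 23007.7613 ≈ -0.572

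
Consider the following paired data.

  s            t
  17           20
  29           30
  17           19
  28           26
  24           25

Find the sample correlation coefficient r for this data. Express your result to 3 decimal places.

n = 5, Σs = 115, Σt = 120, Σs² = 2779, Σt² = 2962, Σst = 2861
nΣst − ΣsΣt = 14305 − 13800 = 505
nΣs² − (Σs)² = 13895 − 13225 = 670; nΣt² − (Σt)² = 14810 − 14400 = 410
r = 505 / √(670 × 410) = 505 / 524.1183 ≈ 0.964

0.964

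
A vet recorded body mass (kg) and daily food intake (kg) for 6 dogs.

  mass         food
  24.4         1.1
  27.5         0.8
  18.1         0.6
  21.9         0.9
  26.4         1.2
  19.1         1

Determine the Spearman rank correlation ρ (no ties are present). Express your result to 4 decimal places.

0.3714

Rank mass: 4, 6, 1, 3, 5, 2
Rank food: 5, 2, 1, 3, 6, 4
d = rank(mass) − rank(food): -1, 4, 0, 0, -1, -2; Σd² = 22
ρ = 1 − 6Σd² / [n(n²−1)] = 1 − 6×22 / (6×35) = 1 − 132/210 ≈ 0.3714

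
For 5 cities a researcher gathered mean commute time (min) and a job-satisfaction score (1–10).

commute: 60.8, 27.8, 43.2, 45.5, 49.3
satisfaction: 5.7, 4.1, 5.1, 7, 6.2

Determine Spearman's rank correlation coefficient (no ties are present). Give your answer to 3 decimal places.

0.600

Rank commute: 5, 1, 2, 3, 4
Rank satisfaction: 3, 1, 2, 5, 4
d = rank(commute) − rank(satisfaction): 2, 0, 0, -2, 0; Σd² = 8
ρ = 1 − 6Σd² / [n(n²−1)] = 1 − 6×8 / (5×24) = 1 − 48/120 ≈ 0.600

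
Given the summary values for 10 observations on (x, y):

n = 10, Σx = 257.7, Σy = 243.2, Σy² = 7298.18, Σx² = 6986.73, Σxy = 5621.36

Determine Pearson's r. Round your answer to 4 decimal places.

r = (nΣxy − ΣxΣy) / √[(nΣx² − (Σx)²)(nΣy² − (Σy)²)]
Numerator: 10×5621.36 − 257.7×243.2 = -6459.04
Denominator: √[(69867.3 − 66409.29)(72981.8 − 59146.24)] = √[3458.01 × 13835.56] = 6916.8999
r = -6459.04 / 6916.8999 ≈ -0.9338

-0.9338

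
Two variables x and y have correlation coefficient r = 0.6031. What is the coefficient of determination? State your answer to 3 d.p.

r² = (0.6031)² = 0.364

0.364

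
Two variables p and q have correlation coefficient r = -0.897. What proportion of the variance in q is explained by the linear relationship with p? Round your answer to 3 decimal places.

r² = (-0.897)² = 0.805

0.805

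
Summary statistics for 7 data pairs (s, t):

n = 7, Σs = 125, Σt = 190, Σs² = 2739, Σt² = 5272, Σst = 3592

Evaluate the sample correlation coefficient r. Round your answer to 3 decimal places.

0.825

r = (nΣst − ΣsΣt) / √[(nΣs² − (Σs)²)(nΣt² − (Σt)²)]
Numerator: 7×3592 − 125×190 = 1394
Denominator: √[(19173 − 15625)(36904 − 36100)] = √[3548 × 804] = 1688.9618
r = 1394 / 1688.9618 ≈ 0.825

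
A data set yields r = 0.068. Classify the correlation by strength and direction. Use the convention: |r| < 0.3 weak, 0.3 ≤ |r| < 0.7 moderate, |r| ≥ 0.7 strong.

r = 0.068 > 0 so the relationship is positive.
|r| = 0.068, which falls in the weak range.

weak positive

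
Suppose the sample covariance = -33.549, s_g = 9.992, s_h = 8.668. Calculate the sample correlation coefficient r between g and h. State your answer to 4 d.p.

-0.3874

r = Cov(g,h) / (s_g · s_h) = -33.549 / (9.992 × 8.668)
  = -33.549 / 86.6107 ≈ -0.3874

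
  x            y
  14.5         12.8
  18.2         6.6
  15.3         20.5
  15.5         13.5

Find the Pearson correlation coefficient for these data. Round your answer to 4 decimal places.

n = 4, Σx = 63.5, Σy = 53.4, Σx² = 1015.83, Σy² = 809.9, Σxy = 828.62
nΣxy − ΣxΣy = 3314.48 − 3390.9 = -76.42
nΣx² − (Σx)² = 4063.32 − 4032.25 = 31.07; nΣy² − (Σy)² = 3239.6 − 2851.56 = 388.04
r = -76.42 / √(31.07 × 388.04) = -76.42 / 109.8017 ≈ -0.6960

-0.6960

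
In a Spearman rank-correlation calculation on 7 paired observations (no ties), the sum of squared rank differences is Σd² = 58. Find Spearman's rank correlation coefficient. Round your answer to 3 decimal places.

-0.036

ρ = 1 − 6Σd² / [n(n²−1)] = 1 − 6×58 / (7×48)
  = 1 − 348/336 = 1 − 1.0357 ≈ -0.036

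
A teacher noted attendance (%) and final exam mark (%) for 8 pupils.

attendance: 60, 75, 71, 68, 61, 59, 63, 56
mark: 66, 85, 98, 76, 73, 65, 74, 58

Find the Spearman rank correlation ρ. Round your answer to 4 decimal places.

0.9762

Rank attendance: 3, 8, 7, 6, 4, 2, 5, 1
Rank mark: 3, 7, 8, 6, 4, 2, 5, 1
d = rank(attendance) − rank(mark): 0, 1, -1, 0, 0, 0, 0, 0; Σd² = 2
ρ = 1 − 6Σd² / [n(n²−1)] = 1 − 6×2 / (8×63) = 1 − 12/504 ≈ 0.9762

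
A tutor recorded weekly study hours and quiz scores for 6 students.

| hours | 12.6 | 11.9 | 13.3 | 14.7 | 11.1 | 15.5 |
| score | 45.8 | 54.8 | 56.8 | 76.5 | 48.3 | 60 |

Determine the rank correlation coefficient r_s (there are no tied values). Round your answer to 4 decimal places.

0.7714

Rank hours: 3, 2, 4, 5, 1, 6
Rank score: 1, 3, 4, 6, 2, 5
d = rank(hours) − rank(score): 2, -1, 0, -1, -1, 1; Σd² = 8
ρ = 1 − 6Σd² / [n(n²−1)] = 1 − 6×8 / (6×35) = 1 − 48/210 ≈ 0.7714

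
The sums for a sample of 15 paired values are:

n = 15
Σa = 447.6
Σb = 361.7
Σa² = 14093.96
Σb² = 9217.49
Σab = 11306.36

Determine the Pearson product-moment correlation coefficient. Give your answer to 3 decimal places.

0.849

r = (nΣab − ΣaΣb) / √[(nΣa² − (Σa)²)(nΣb² − (Σb)²)]
Numerator: 15×11306.36 − 447.6×361.7 = 7698.48
Denominator: √[(211409.4 − 200345.76)(138262.35 − 130826.89)] = √[11063.64 × 7435.46] = 9069.9092
r = 7698.48 / 9069.9092 ≈ 0.849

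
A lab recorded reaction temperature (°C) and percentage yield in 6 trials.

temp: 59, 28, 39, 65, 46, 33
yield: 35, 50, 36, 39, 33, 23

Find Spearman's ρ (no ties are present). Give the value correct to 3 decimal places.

Rank temp: 5, 1, 3, 6, 4, 2
Rank yield: 3, 6, 4, 5, 2, 1
d = rank(temp) − rank(yield): 2, -5, -1, 1, 2, 1; Σd² = 36
ρ = 1 − 6Σd² / [n(n²−1)] = 1 − 6×36 / (6×35) = 1 − 216/210 ≈ -0.029

-0.029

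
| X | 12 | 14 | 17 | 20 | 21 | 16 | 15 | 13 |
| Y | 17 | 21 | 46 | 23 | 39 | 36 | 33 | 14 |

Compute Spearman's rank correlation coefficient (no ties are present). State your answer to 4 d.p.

Rank X: 1, 3, 6, 7, 8, 5, 4, 2
Rank Y: 2, 3, 8, 4, 7, 6, 5, 1
d = rank(X) − rank(Y): -1, 0, -2, 3, 1, -1, -1, 1; Σd² = 18
ρ = 1 − 6Σd² / [n(n²−1)] = 1 − 6×18 / (8×63) = 1 − 108/504 ≈ 0.7857

0.7857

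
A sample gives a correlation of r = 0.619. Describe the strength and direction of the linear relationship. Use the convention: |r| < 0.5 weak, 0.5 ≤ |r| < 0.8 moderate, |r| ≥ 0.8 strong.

r = 0.619 > 0 so the relationship is positive.
|r| = 0.619, which falls in the moderate range.

moderate positive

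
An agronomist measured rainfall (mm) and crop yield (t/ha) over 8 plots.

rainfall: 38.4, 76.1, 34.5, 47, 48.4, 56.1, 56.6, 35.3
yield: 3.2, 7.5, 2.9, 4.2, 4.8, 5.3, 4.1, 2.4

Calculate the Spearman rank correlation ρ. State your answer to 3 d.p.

Rank rainfall: 3, 8, 1, 4, 5, 6, 7, 2
Rank yield: 3, 8, 2, 5, 6, 7, 4, 1
d = rank(rainfall) − rank(yield): 0, 0, -1, -1, -1, -1, 3, 1; Σd² = 14
ρ = 1 − 6Σd² / [n(n²−1)] = 1 − 6×14 / (8×63) = 1 − 84/504 ≈ 0.833

0.833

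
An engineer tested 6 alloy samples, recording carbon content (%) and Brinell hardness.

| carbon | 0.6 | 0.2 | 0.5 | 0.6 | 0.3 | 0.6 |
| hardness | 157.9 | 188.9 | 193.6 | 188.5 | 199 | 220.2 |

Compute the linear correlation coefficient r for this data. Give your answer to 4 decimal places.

-0.0873

n = 6, Σx = 2.8, Σy = 1148.1, Σx² = 1.46, Σy² = 221717.87, Σxy = 534.24
nΣxy − ΣxΣy = 3205.44 − 3214.68 = -9.24
nΣx² − (Σx)² = 8.76 − 7.84 = 0.92; nΣy² − (Σy)² = 1330307.22 − 1318133.61 = 12173.61
r = -9.24 / √(0.92 × 12173.61) = -9.24 / 105.8287 ≈ -0.0873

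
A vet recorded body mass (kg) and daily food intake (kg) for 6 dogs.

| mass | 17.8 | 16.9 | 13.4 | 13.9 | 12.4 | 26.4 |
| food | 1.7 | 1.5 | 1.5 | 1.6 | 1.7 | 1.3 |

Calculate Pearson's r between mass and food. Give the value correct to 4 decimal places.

n = 6, Σx = 100.8, Σy = 9.3, Σx² = 1825.94, Σy² = 14.53, Σxy = 153.35
nΣxy − ΣxΣy = 920.1 − 937.44 = -17.34
nΣx² − (Σx)² = 10955.64 − 10160.64 = 795; nΣy² − (Σy)² = 87.18 − 86.49 = 0.69
r = -17.34 / √(795 × 0.69) = -17.34 / 23.4211 ≈ -0.7404

-0.7404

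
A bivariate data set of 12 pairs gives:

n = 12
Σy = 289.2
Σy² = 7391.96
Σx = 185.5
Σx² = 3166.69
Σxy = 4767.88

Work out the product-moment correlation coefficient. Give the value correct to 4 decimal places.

0.8366

r = (nΣxy − ΣxΣy) / √[(nΣx² − (Σx)²)(nΣy² − (Σy)²)]
Numerator: 12×4767.88 − 185.5×289.2 = 3567.96
Denominator: √[(38000.28 − 34410.25)(88703.52 − 83636.64)] = √[3590.03 × 5066.88] = 4265.0031
r = 3567.96 / 4265.0031 ≈ 0.8366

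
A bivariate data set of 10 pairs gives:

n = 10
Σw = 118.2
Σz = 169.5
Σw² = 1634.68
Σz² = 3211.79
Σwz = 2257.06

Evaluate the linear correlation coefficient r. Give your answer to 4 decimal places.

r = (nΣwz − ΣwΣz) / √[(nΣw² − (Σw)²)(nΣz² − (Σz)²)]
Numerator: 10×2257.06 − 118.2×169.5 = 2535.7
Denominator: √[(16346.8 − 13971.24)(32117.9 − 28730.25)] = √[2375.56 × 3387.65] = 2836.8232
r = 2535.7 / 2836.8232 ≈ 0.8939

0.8939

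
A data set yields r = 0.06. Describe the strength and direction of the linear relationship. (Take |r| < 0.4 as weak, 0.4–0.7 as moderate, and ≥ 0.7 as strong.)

weak positive

r = 0.06 > 0 so the relationship is positive.
|r| = 0.06, which falls in the weak range.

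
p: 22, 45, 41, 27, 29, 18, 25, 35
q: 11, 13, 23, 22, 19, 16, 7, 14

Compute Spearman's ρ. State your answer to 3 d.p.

Rank p: 2, 8, 7, 4, 5, 1, 3, 6
Rank q: 2, 3, 8, 7, 6, 5, 1, 4
d = rank(p) − rank(q): 0, 5, -1, -3, -1, -4, 2, 2; Σd² = 60
ρ = 1 − 6Σd² / [n(n²−1)] = 1 − 6×60 / (8×63) = 1 − 360/504 ≈ 0.286

0.286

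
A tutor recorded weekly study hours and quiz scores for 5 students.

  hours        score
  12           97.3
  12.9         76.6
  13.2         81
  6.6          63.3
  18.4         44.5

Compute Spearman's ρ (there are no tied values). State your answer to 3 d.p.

-0.300

Rank hours: 2, 3, 4, 1, 5
Rank score: 5, 3, 4, 2, 1
d = rank(hours) − rank(score): -3, 0, 0, -1, 4; Σd² = 26
ρ = 1 − 6Σd² / [n(n²−1)] = 1 − 6×26 / (5×24) = 1 − 156/120 ≈ -0.300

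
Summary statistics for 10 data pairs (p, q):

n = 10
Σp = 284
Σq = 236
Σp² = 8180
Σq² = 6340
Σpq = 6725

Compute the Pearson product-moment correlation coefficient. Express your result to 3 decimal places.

0.076

r = (nΣpq − ΣpΣq) / √[(nΣp² − (Σp)²)(nΣq² − (Σq)²)]
Numerator: 10×6725 − 284×236 = 226
Denominator: √[(81800 − 80656)(63400 − 55696)] = √[1144 × 7704] = 2968.7331
r = 226 / 2968.7331 ≈ 0.076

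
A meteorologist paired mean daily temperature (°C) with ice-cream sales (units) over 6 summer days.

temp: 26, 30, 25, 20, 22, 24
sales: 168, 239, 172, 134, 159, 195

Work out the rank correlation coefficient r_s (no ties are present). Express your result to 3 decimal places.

Rank temp: 5, 6, 4, 1, 2, 3
Rank sales: 3, 6, 4, 1, 2, 5
d = rank(temp) − rank(sales): 2, 0, 0, 0, 0, -2; Σd² = 8
ρ = 1 − 6Σd² / [n(n²−1)] = 1 − 6×8 / (6×35) = 1 − 48/210 ≈ 0.771

0.771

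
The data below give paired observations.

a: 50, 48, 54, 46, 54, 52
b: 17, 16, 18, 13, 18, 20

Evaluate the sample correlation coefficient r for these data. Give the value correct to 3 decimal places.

0.828

n = 6, Σa = 304, Σb = 102, Σa² = 15456, Σb² = 1762, Σab = 5200
nΣab − ΣaΣb = 31200 − 31008 = 192
nΣa² − (Σa)² = 92736 − 92416 = 320; nΣb² − (Σb)² = 10572 − 10404 = 168
r = 192 / √(320 × 168) = 192 / 231.8620 ≈ 0.828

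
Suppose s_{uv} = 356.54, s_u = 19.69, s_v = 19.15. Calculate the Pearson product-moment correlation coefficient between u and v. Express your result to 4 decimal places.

0.9456

r = Cov(u,v) / (s_u · s_v) = 356.54 / (19.69 × 19.15)
  = 356.54 / 377.0635 ≈ 0.9456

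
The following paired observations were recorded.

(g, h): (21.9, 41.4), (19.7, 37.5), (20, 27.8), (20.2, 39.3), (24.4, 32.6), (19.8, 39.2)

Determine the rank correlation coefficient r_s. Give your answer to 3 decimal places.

Rank g: 5, 1, 3, 4, 6, 2
Rank h: 6, 3, 1, 5, 2, 4
d = rank(g) − rank(h): -1, -2, 2, -1, 4, -2; Σd² = 30
ρ = 1 − 6Σd² / [n(n²−1)] = 1 − 6×30 / (6×35) = 1 − 180/210 ≈ 0.143

0.143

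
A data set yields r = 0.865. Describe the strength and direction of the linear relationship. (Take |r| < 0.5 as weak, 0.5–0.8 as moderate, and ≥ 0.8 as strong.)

r = 0.865 > 0 so the relationship is positive.
|r| = 0.865, which falls in the strong range.

strong positive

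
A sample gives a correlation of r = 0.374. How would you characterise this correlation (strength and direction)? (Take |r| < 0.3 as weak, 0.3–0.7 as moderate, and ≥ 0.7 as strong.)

moderate positive

r = 0.374 > 0 so the relationship is positive.
|r| = 0.374, which falls in the moderate range.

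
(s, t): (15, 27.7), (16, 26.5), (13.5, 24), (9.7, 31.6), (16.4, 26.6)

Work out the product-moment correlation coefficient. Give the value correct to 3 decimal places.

-0.656

n = 5, Σs = 70.6, Σt = 136.4, Σs² = 1026.3, Σt² = 3751.66, Σst = 1906.26
nΣst − ΣsΣt = 9531.3 − 9629.84 = -98.54
nΣs² − (Σs)² = 5131.5 − 4984.36 = 147.14; nΣt² − (Σt)² = 18758.3 − 18604.96 = 153.34
r = -98.54 / √(147.14 × 153.34) = -98.54 / 150.2080 ≈ -0.656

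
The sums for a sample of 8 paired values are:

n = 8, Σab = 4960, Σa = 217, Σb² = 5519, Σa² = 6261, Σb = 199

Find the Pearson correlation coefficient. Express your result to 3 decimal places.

-0.948

r = (nΣab − ΣaΣb) / √[(nΣa² − (Σa)²)(nΣb² − (Σb)²)]
Numerator: 8×4960 − 217×199 = -3503
Denominator: √[(50088 − 47089)(44152 − 39601)] = √[2999 × 4551] = 3694.3807
r = -3503 / 3694.3807 ≈ -0.948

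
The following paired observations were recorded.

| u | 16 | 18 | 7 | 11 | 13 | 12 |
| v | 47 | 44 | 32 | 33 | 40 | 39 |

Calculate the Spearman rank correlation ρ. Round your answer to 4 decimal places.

0.9429

Rank u: 5, 6, 1, 2, 4, 3
Rank v: 6, 5, 1, 2, 4, 3
d = rank(u) − rank(v): -1, 1, 0, 0, 0, 0; Σd² = 2
ρ = 1 − 6Σd² / [n(n²−1)] = 1 − 6×2 / (6×35) = 1 − 12/210 ≈ 0.9429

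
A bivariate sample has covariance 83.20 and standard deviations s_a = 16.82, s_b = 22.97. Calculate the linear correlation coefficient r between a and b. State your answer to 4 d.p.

r = Cov(a,b) / (s_a · s_b) = 83.20 / (16.82 × 22.97)
  = 83.20 / 386.3554 ≈ 0.2153

0.2153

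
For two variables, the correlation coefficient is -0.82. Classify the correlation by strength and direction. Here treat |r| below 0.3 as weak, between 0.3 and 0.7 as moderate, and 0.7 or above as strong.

strong negative

r = -0.82 < 0 so the relationship is negative.
|r| = 0.82, which falls in the strong range.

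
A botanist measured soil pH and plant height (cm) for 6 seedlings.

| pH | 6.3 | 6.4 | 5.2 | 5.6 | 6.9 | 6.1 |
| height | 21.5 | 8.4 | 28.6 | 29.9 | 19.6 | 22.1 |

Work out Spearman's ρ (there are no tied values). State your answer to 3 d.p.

Rank pH: 4, 5, 1, 2, 6, 3
Rank height: 3, 1, 5, 6, 2, 4
d = rank(pH) − rank(height): 1, 4, -4, -4, 4, -1; Σd² = 66
ρ = 1 − 6Σd² / [n(n²−1)] = 1 − 6×66 / (6×35) = 1 − 396/210 ≈ -0.886

-0.886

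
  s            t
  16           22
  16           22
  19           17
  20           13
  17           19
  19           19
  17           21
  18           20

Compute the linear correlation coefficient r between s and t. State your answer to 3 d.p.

n = 8, Σs = 142, Σt = 153, Σs² = 2536, Σt² = 2989, Σst = 2688
nΣst − ΣsΣt = 21504 − 21726 = -222
nΣs² − (Σs)² = 20288 − 20164 = 124; nΣt² − (Σt)² = 23912 − 23409 = 503
r = -222 / √(124 × 503) = -222 / 249.7439 ≈ -0.889

-0.889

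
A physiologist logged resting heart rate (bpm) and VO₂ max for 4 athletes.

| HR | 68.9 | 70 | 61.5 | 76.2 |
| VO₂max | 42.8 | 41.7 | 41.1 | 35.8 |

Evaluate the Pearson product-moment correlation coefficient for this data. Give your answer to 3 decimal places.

n = 4, Σx = 276.6, Σy = 161.4, Σx² = 19235.9, Σy² = 6541.58, Σxy = 11123.53
nΣxy − ΣxΣy = 44494.12 − 44643.24 = -149.12
nΣx² − (Σx)² = 76943.6 − 76507.56 = 436.04; nΣy² − (Σy)² = 26166.32 − 26049.96 = 116.36
r = -149.12 / √(436.04 × 116.36) = -149.12 / 225.2501 ≈ -0.662

-0.662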